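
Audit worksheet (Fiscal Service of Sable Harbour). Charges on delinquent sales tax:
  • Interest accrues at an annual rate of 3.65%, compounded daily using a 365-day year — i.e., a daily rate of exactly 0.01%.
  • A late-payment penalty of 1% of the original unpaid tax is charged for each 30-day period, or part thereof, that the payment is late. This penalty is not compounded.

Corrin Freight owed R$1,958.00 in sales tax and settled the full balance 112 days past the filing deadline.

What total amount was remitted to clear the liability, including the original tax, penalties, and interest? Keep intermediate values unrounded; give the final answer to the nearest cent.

Penalty periods: ⌈112/30⌉ = 4; penalty = 4 × 1% × R$1,958.00 = R$78.32
Interest: R$1,958.00 × ((1 + 0.0001)^112 − 1) = R$1,958.00 × 0.01126239… = R$22.0518…
Total = R$1,958.00 + R$78.3200 + R$22.0518… = R$2,058.37

R$2,058.37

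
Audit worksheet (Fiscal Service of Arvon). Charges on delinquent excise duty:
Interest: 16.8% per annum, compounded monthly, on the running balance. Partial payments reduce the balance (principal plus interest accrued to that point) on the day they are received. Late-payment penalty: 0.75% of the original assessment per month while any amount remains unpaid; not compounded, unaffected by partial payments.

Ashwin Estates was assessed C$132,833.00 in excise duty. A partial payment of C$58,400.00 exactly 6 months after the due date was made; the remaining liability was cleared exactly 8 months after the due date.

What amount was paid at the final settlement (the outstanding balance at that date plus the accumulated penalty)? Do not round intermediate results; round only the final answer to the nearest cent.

C$96,383.39

Monthly rate = 16.8% ÷ 12 = 1.4%
Balance at month 6: C$132,833.0000 × (1 + 0.014)^6 = C$144,388.8679…
After C$58,400.00 payment: C$144,388.8679… − C$58,400.00 = C$85,988.8679…
Balance at month 8: C$85,988.8679… × (1 + 0.014)^2 = C$88,413.4100…
Penalty: 8 × 0.75% × C$132,833.00 = C$7,969.98
Final settlement = outstanding balance + penalty = C$88,413.4100… + C$7,969.98 = C$96,383.39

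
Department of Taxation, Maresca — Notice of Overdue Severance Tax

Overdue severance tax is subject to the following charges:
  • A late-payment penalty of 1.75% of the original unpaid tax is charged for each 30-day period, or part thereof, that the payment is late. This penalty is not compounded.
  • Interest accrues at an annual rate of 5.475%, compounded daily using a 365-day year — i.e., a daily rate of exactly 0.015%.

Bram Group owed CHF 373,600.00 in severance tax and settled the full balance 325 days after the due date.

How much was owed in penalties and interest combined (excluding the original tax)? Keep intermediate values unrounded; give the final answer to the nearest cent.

CHF 90,580.81

Penalty periods: ⌈325/30⌉ = 11; penalty = 11 × 1.75% × CHF 373,600.00 = CHF 71,918.00
Interest: CHF 373,600.00 × ((1 + 0.00015)^325 − 1) = CHF 373,600.00 × 0.04995399… = CHF 18,662.8106…
Penalties + interest = CHF 71,918.0000 + CHF 18,662.8106… = CHF 90,580.81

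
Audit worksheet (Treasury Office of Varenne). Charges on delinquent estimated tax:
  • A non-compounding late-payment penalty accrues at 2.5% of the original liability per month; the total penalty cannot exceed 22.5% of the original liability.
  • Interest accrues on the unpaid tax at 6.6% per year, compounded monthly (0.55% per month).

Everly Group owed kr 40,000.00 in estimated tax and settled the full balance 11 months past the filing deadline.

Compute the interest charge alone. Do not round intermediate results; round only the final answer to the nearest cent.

kr 2,487.66

Interest: kr 40,000.00 × ((1 + 0.0055)^11 − 1) = kr 40,000.00 × 0.0621915… = kr 2,487.6602…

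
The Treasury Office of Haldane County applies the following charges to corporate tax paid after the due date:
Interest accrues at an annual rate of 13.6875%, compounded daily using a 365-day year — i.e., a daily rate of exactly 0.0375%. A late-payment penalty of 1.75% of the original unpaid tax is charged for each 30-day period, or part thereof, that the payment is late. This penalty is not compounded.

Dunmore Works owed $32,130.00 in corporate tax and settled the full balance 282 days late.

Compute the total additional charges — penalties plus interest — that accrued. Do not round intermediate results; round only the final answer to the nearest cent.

Penalty periods: ⌈282/30⌉ = 10; penalty = 10 × 1.75% × $32,130.00 = $5,622.75
Interest: $32,130.00 × ((1 + 0.000375)^282 − 1) = $32,130.00 × 0.11152192… = $3,583.1993…
Penalties + interest = $5,622.7500 + $3,583.1993… = $9,205.95

$9,205.95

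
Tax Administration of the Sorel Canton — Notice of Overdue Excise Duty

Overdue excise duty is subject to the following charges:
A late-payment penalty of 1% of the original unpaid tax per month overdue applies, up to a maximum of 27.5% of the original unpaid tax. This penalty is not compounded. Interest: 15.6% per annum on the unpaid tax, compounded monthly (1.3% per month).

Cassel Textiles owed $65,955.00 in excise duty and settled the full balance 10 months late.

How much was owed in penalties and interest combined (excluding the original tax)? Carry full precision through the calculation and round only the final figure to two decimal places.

Penalty: 10 × 1% × $65,955.00 = $6,595.50 (below the 27.5% cap of $18,137.63…)
Interest: $65,955.00 × ((1 + 0.013)^10 − 1) = $65,955.00 × 0.1378747… = $9,093.5280…
Penalties + interest = $6,595.5000 + $9,093.5280… = $15,689.03

$15,689.03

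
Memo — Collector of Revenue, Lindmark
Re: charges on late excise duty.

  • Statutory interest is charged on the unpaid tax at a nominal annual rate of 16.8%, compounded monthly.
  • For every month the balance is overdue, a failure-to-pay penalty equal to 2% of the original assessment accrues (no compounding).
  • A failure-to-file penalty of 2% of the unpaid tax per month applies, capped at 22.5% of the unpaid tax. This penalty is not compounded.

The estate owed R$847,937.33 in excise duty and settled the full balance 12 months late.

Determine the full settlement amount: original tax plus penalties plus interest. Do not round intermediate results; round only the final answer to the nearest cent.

R$1,396,178.95

Failure-to-file: 12 × 2% × R$847,937.33 = R$203,504.96…, capped at 22.5% × R$847,937.33 = R$190,785.90…
Failure-to-pay penalty = 2% × R$847,937.33 × 12 mo = R$203,504.96…
Interest (16.8%/yr ÷ 12 = 1.4%/month): R$847,937.33 × ((1 + 0.014)^12 − 1) = R$153,950.7630…
Total = R$847,937.33 + R$394,290.8585… + R$153,950.7630… = R$1,396,178.95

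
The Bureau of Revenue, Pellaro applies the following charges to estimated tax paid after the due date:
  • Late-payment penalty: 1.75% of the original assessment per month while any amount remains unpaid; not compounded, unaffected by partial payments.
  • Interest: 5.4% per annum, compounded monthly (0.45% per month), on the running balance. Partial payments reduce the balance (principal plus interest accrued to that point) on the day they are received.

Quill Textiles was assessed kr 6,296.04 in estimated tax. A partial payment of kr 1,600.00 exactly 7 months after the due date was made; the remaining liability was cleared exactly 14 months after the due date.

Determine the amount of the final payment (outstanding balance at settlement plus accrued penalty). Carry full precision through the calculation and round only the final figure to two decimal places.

kr 6,595.95

Balance at month 7: kr 6,296.0400 × (1 + 0.0045)^7 = kr 6,497.0628…
After kr 1,600.00 payment: kr 6,497.0628… − kr 1,600.00 = kr 4,897.0628…
Balance at month 14: kr 4,897.0628… × (1 + 0.0045)^7 = kr 5,053.4185…
Penalty: 14 × 1.75% × kr 6,296.04 = kr 1,542.53…
Final settlement = outstanding balance + penalty = kr 5,053.4185… + kr 1,542.53… = kr 6,595.95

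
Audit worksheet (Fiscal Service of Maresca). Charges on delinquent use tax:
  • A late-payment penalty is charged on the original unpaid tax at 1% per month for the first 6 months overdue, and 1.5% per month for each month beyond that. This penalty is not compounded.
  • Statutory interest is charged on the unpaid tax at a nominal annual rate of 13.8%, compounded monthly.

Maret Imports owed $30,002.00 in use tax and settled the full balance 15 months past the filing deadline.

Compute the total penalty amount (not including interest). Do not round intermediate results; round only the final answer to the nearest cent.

Penalty, months 1–6: 6 × 1% × $30,002.00 = $1,800.12
Penalty, months 7–15: 9 × 1.5% × $30,002.00 = $4,050.27
Total penalty = $1,800.12 + $4,050.27 = $5,850.39

$5,850.39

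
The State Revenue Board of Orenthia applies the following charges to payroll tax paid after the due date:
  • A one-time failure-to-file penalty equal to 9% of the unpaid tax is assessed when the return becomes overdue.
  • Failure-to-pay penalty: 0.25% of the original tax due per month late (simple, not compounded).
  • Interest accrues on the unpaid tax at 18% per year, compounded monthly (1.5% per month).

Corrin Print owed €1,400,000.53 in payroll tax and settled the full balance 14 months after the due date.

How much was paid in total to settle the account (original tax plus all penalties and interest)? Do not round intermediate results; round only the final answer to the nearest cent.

Failure-to-file penalty: 9% × €1,400,000.53 = €126,000.05…
Failure-to-pay penalty: 14 × 0.25% × €1,400,000.53 = €49,000.02…
Interest: €1,400,000.53 × ((1 + 0.015)^14 − 1) = €1,400,000.53 × 0.2317557… = €324,458.1458…
Total = €1,400,000.53 + €175,000.0663… + €324,458.1458… = €1,899,458.74

€1,899,458.74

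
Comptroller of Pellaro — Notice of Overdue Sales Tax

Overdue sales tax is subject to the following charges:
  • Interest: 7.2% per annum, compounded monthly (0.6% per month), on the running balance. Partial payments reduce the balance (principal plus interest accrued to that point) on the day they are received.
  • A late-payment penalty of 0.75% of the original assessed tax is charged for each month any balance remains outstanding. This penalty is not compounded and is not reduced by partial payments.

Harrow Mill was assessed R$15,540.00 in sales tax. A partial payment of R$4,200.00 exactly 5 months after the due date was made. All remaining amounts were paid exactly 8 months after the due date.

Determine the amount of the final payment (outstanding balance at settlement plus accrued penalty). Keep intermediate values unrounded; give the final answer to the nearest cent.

Balance at month 5: R$15,540.0000 × (1 + 0.006)^5 = R$16,011.8281…
After R$4,200.00 payment: R$16,011.8281… − R$4,200.00 = R$11,811.8281…
Balance at month 8: R$11,811.8281… × (1 + 0.006)^3 = R$12,025.7192…
Penalty: 8 × 0.75% × R$15,540.00 = R$932.40
Final settlement = outstanding balance + penalty = R$12,025.7192… + R$932.40 = R$12,958.12

R$12,958.12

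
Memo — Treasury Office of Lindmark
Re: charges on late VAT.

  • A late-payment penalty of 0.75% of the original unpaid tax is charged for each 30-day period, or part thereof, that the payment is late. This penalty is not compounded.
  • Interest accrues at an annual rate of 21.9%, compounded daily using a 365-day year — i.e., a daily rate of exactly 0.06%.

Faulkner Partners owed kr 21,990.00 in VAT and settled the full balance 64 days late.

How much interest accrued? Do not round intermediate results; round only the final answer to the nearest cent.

Interest: kr 21,990.00 × ((1 + 0.0006)^64 − 1) = kr 21,990.00 × 0.03913484… = kr 860.5752…

kr 860.58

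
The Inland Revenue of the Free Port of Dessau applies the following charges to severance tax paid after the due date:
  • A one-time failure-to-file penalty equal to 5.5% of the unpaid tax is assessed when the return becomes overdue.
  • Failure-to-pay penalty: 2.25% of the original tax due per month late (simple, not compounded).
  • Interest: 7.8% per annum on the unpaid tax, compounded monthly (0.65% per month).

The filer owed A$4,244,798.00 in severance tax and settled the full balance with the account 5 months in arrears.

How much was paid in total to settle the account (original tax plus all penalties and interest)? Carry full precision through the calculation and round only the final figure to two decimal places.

A$5,095,562.72

Failure-to-file penalty: 5.5% × A$4,244,798.00 = A$233,463.89
Failure-to-pay penalty = 2.25% × A$4,244,798.00 × 5 mo = A$477,539.78…
Interest: A$4,244,798.00 × ((1 + 0.0065)^5 − 1) = A$4,244,798.00 × 0.0329253… = A$139,761.0574…
Total = A$4,244,798.00 + A$711,003.6650 + A$139,761.0574… = A$5,095,562.72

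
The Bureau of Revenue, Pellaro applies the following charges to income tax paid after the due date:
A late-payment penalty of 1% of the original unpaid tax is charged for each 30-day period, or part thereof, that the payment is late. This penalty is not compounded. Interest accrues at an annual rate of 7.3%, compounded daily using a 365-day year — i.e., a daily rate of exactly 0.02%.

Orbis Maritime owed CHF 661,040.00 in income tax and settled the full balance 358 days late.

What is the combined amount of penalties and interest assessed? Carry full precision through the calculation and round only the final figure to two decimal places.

CHF 128,385.79

Penalty periods: ⌈358/30⌉ = 12; penalty = 12 × 1% × CHF 661,040.00 = CHF 79,324.80
Interest: CHF 661,040.00 × ((1 + 0.0002)^358 − 1) = CHF 661,040.00 × 0.07421788… = CHF 49,060.9857…
Penalties + interest = CHF 79,324.8000 + CHF 49,060.9857… = CHF 128,385.79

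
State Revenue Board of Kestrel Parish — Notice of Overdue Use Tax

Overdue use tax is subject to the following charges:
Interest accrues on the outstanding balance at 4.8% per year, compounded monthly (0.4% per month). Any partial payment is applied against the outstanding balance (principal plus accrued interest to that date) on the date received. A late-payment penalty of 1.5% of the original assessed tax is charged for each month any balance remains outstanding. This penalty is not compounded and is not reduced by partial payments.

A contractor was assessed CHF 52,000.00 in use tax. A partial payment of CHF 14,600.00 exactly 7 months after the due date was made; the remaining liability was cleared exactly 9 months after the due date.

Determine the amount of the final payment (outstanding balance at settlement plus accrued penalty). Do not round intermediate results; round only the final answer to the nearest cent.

CHF 46,205.20

Balance at month 7: CHF 52,000.0000 × (1 + 0.004)^7 = CHF 53,473.5889…
After CHF 14,600.00 payment: CHF 53,473.5889… − CHF 14,600.00 = CHF 38,873.5889…
Balance at month 9: CHF 38,873.5889… × (1 + 0.004)^2 = CHF 39,185.1996…
Penalty: 9 × 1.5% × CHF 52,000.00 = CHF 7,020.00
Final settlement = outstanding balance + penalty = CHF 39,185.1996… + CHF 7,020.00 = CHF 46,205.20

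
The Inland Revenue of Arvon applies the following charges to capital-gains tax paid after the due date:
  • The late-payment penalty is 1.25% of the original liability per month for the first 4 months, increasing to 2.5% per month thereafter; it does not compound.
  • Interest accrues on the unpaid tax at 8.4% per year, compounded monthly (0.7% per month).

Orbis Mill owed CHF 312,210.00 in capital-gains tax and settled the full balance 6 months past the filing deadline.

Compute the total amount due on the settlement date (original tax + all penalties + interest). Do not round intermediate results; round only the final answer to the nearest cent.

CHF 356,775.45

Penalty, months 1–4: 4 × 1.25% × CHF 312,210.00 = CHF 15,610.50
Penalty, months 5–6: 2 × 2.5% × CHF 312,210.00 = CHF 15,610.50
Interest: CHF 312,210.00 × ((1 + 0.007)^6 − 1) = CHF 312,210.00 × 0.0427419… = CHF 13,344.4474…
Total = CHF 312,210.00 + CHF 31,221.0000 + CHF 13,344.4474… = CHF 356,775.45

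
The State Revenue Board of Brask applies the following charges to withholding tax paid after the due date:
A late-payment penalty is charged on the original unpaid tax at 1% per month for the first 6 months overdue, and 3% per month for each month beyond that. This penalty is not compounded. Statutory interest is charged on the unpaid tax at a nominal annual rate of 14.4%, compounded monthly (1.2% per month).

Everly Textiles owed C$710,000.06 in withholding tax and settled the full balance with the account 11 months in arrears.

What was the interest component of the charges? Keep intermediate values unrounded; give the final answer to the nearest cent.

C$99,550.58

Interest: C$710,000.06 × ((1 + 0.012)^11 − 1) = C$710,000.06 × 0.1402121… = C$99,550.5847…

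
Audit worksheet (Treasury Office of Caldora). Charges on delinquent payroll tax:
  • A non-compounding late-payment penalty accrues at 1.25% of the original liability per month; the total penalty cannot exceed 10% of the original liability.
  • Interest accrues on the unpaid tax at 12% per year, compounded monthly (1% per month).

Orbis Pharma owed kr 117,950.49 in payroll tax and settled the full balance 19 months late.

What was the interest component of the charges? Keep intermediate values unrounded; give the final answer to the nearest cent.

kr 24,546.55

Interest: kr 117,950.49 × ((1 + 0.01)^19 − 1) = kr 117,950.49 × 0.2081090… = kr 24,546.5527…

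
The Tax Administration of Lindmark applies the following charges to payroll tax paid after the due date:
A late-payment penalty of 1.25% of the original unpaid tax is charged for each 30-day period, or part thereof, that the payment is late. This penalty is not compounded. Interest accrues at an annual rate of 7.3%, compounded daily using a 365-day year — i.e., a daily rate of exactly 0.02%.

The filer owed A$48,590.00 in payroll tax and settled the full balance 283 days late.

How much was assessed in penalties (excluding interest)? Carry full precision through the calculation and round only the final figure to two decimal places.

A$6,073.75

Penalty periods: ⌈283/30⌉ = 10; penalty = 10 × 1.25% × A$48,590.00 = A$6,073.75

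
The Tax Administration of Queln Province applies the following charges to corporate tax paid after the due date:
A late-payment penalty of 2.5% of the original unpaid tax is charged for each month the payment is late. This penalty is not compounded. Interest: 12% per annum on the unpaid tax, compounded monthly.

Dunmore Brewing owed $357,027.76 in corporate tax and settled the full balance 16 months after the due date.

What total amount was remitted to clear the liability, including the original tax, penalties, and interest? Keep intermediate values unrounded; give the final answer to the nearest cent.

Late-payment penalty = 2.5% × $357,027.76 × 16 mo = $142,811.10…
Interest (12%/yr ÷ 12 = 1%/month): $357,027.76 × ((1 + 0.01)^16 − 1) = $61,615.3670…
Total = $357,027.76 + $142,811.1040 + $61,615.3670… = $561,454.23

$561,454.23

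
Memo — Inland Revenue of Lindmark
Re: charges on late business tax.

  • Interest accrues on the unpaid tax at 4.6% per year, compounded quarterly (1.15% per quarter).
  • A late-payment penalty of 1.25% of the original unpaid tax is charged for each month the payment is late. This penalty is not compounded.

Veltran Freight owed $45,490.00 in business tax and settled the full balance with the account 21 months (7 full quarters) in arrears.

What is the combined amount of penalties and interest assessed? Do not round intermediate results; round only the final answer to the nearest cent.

Late-payment penalty = 1.25% × $45,490.00 × 21 mo = $11,941.13…
Interest: $45,490.00 × ((1 + 0.0115)^7 − 1) = $45,490.00 × 0.0833311… = $3,790.7316…
Penalties + interest = $11,941.1250 + $3,790.7316… = $15,731.86

$15,731.86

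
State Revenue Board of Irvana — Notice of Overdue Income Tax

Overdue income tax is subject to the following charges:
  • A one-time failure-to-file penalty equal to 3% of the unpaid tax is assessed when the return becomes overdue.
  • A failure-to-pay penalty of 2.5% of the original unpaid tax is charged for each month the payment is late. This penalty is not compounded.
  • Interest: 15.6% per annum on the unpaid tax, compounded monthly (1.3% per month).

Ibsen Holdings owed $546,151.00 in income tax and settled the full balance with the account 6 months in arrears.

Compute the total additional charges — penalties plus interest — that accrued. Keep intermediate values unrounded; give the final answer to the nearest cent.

$142,315.68

Failure-to-file penalty: 3% × $546,151.00 = $16,384.53
Failure-to-pay penalty = 2.5% × $546,151.00 × 6 mo = $81,922.65
Interest: $546,151.00 × ((1 + 0.013)^6 − 1) = $546,151.00 × 0.0805794… = $44,008.5039…
Penalties + interest = $98,307.1800 + $44,008.5039… = $142,315.68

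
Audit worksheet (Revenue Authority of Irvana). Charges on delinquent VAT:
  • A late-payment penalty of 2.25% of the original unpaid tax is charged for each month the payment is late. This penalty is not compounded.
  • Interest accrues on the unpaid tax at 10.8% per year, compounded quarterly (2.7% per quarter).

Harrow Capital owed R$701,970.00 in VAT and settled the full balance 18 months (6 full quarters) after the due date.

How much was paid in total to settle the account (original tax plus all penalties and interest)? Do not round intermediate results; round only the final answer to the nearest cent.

Late-payment penalty: 18 × 2.25% × R$701,970.00 = R$284,297.85
Interest: R$701,970.00 × ((1 + 0.027)^6 − 1) = R$701,970.00 × 0.1733367… = R$121,677.1760…
Total = R$701,970.00 + R$284,297.8500 + R$121,677.1760… = R$1,107,945.03

R$1,107,945.03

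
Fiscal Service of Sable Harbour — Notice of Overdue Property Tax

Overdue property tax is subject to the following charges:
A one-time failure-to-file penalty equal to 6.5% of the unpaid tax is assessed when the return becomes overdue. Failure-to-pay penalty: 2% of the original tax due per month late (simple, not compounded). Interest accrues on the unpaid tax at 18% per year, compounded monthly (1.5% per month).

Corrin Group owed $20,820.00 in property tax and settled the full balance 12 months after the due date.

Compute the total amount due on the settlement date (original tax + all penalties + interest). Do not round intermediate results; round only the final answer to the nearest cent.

Failure-to-file penalty: 6.5% × $20,820.00 = $1,353.30
Failure-to-pay penalty = 2% × $20,820.00 × 12 mo = $4,996.80
Interest: $20,820.00 × ((1 + 0.015)^12 − 1) = $20,820.00 × 0.1956182… = $4,072.7703…
Total = $20,820.00 + $6,350.1000 + $4,072.7703… = $31,242.87

$31,242.87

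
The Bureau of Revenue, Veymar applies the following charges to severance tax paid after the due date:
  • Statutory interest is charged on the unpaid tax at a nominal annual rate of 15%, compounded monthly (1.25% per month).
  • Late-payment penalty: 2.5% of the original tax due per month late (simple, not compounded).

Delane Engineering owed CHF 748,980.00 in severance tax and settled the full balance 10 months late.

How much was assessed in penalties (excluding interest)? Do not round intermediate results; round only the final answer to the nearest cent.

CHF 187,245.00

Late-payment penalty: 10 × 2.5% × CHF 748,980.00 = CHF 187,245.00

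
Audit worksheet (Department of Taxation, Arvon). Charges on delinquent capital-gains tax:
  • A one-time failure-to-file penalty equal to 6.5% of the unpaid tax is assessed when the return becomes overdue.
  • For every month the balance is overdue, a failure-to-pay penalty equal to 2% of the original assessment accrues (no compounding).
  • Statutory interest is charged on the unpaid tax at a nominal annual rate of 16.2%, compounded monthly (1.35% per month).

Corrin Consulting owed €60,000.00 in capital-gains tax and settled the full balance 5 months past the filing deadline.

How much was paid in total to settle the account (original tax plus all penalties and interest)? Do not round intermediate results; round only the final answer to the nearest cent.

Failure-to-file penalty: 6.5% × €60,000.00 = €3,900.00
Failure-to-pay penalty = 2% × €60,000.00 × 5 mo = €6,000.00
Interest: €60,000.00 × ((1 + 0.0135)^5 − 1) = €60,000.00 × 0.0693473… = €4,160.8362…
Total = €60,000.00 + €9,900.0000 + €4,160.8362… = €74,060.84

€74,060.84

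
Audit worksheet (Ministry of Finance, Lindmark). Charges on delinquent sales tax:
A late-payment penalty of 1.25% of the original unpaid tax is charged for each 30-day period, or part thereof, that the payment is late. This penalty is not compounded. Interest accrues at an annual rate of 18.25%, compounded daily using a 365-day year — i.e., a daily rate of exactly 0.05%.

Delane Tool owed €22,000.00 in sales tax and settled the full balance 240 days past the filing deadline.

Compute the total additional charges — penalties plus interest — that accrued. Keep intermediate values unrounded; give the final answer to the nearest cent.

Penalty periods: ⌈240/30⌉ = 8; penalty = 8 × 1.25% × €22,000.00 = €2,200.00
Interest: €22,000.00 × ((1 + 0.0005)^240 − 1) = €22,000.00 × 0.12746304… = €2,804.1868…
Penalties + interest = €2,200.0000 + €2,804.1868… = €5,004.19

€5,004.19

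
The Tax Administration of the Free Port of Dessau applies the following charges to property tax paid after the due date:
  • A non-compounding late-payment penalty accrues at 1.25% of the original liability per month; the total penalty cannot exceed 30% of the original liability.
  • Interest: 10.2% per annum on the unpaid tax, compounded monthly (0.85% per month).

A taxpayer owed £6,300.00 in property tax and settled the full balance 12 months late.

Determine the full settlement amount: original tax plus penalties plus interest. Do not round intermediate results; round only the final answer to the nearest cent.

£7,918.51

Penalty: 12 × 1.25% × £6,300.00 = £945.00 (below the 30% cap of £1,890.00)
Interest: £6,300.00 × ((1 + 0.0085)^12 − 1) = £6,300.00 × 0.1069062… = £673.5092…
Total = £6,300.00 + £945.0000 + £673.5092… = £7,918.51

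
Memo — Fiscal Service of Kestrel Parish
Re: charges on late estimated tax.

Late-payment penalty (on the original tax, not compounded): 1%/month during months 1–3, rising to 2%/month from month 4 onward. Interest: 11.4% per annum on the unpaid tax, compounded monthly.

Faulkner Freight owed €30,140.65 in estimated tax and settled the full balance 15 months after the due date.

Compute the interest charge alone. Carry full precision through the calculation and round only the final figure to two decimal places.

Interest (11.4%/yr ÷ 12 = 0.95%/month): €30,140.65 × ((1 + 0.0095)^15 − 1) = €4,592.7632…

€4,592.76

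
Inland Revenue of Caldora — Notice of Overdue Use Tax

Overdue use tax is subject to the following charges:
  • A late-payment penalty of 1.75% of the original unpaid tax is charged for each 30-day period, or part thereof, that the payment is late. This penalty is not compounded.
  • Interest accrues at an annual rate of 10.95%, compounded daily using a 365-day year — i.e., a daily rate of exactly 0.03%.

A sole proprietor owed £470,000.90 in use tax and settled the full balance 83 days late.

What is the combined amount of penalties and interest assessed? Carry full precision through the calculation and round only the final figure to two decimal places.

Penalty periods: ⌈83/30⌉ = 3; penalty = 3 × 1.75% × £470,000.90 = £24,675.05…
Interest: £470,000.90 × ((1 + 0.0003)^83 − 1) = £470,000.90 × 0.02520877… = £11,848.1426…
Penalties + interest = £24,675.0473… + £11,848.1426… = £36,523.19

£36,523.19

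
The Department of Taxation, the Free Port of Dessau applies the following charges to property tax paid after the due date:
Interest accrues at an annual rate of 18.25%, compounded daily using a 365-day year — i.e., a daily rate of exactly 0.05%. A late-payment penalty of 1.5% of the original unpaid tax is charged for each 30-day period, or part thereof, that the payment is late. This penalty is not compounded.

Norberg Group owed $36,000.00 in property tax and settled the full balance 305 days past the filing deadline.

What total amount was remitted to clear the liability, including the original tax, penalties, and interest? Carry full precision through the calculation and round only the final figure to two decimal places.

$47,869.13

Penalty periods: ⌈305/30⌉ = 11; penalty = 11 × 1.5% × $36,000.00 = $5,940.00
Interest: $36,000.00 × ((1 + 0.0005)^305 − 1) = $36,000.00 × 0.16469807… = $5,929.1306…
Total = $36,000.00 + $5,940.0000 + $5,929.1306… = $47,869.13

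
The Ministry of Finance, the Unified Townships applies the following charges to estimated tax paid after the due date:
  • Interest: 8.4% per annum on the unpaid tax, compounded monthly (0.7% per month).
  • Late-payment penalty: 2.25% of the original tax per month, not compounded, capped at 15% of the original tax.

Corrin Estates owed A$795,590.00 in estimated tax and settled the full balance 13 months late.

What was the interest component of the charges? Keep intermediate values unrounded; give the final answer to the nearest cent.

Interest: A$795,590.00 × ((1 + 0.007)^13 − 1) = A$795,590.00 × 0.0949218… = A$75,518.8639…

A$75,518.86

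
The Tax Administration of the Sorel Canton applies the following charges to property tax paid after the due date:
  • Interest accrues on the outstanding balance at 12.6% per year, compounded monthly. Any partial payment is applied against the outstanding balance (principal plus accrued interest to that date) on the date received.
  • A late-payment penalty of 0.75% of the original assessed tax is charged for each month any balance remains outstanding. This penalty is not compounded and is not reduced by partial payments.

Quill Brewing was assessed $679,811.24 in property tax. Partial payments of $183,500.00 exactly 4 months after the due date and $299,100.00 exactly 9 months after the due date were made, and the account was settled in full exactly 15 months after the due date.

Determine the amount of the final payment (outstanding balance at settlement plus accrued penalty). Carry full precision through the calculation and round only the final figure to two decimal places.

Monthly rate = 12.6% ÷ 12 = 1.05%
Balance at month 4: $679,811.2400 × (1 + 0.0105)^4 = $708,816.1633…
After $183,500.00 payment: $708,816.1633… − $183,500.00 = $525,316.1633…
Balance at month 9: $525,316.1633… × (1 + 0.0105)^5 = $553,480.5362…
After $299,100.00 payment: $553,480.5362… − $299,100.00 = $254,380.5362…
Balance at month 15: $254,380.5362… × (1 + 0.0105)^6 = $270,833.1279…
Penalty: 15 × 0.75% × $679,811.24 = $76,478.76…
Final settlement = outstanding balance + penalty = $270,833.1279… + $76,478.76… = $347,311.89

$347,311.89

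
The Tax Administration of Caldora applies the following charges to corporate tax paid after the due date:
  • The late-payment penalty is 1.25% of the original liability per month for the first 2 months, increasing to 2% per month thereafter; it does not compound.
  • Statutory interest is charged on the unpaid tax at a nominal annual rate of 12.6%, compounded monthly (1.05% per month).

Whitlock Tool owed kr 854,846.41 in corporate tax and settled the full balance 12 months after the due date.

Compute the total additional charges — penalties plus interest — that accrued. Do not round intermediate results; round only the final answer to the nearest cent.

Penalty, months 1–2: 2 × 1.25% × kr 854,846.41 = kr 21,371.16…
Penalty, months 3–12: 10 × 2% × kr 854,846.41 = kr 170,969.28…
Interest: kr 854,846.41 × ((1 + 0.0105)^12 − 1) = kr 854,846.41 × 0.1335373… = kr 114,153.8786…
Penalties + interest = kr 192,340.4423… + kr 114,153.8786… = kr 306,494.32

kr 306,494.32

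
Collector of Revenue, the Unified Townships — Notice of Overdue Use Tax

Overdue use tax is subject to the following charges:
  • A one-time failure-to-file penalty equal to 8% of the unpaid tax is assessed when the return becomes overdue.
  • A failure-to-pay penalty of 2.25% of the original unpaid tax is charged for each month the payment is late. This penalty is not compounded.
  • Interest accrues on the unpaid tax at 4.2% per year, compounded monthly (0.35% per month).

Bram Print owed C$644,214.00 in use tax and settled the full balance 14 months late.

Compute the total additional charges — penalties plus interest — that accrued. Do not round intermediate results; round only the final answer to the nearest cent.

Failure-to-file penalty: 8% × C$644,214.00 = C$51,537.12
Failure-to-pay penalty: 14 × 2.25% × C$644,214.00 = C$202,927.41
Interest: C$644,214.00 × ((1 + 0.0035)^14 − 1) = C$644,214.00 × 0.0501305… = C$32,294.7749…
Penalties + interest = C$254,464.5300 + C$32,294.7749… = C$286,759.30

C$286,759.30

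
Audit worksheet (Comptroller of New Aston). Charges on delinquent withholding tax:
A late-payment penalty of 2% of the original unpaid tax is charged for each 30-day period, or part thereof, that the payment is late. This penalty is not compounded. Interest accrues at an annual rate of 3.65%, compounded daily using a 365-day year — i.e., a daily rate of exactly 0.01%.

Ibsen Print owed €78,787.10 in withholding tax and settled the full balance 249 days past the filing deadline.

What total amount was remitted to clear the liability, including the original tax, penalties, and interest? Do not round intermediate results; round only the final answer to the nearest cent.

Penalty periods: ⌈249/30⌉ = 9; penalty = 9 × 2% × €78,787.10 = €14,181.68…
Interest: €78,787.10 × ((1 + 0.0001)^249 − 1) = €78,787.10 × 0.02521132… = €1,986.3266…
Total = €78,787.10 + €14,181.6780 + €1,986.3266… = €94,955.10

€94,955.10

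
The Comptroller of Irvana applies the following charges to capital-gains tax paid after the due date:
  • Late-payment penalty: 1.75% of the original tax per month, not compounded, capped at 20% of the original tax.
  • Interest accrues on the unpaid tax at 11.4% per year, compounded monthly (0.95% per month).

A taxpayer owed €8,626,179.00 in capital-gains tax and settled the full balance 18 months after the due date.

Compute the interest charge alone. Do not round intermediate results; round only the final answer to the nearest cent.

Interest: €8,626,179.00 × ((1 + 0.0095)^18 − 1) = €8,626,179.00 × 0.1855335… = €1,600,444.9118…

€1,600,444.91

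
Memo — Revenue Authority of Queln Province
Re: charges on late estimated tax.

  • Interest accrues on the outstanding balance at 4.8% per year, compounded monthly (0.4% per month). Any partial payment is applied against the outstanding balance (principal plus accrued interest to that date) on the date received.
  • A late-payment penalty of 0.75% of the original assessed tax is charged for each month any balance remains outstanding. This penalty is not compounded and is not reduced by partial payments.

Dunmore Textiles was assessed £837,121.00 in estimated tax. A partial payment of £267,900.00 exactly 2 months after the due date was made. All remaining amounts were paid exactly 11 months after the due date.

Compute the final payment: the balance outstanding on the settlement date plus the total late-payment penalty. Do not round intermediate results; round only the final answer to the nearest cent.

Balance at month 2: £837,121.0000 × (1 + 0.004)^2 = £843,831.3619…
After £267,900.00 payment: £843,831.3619… − £267,900.00 = £575,931.3619…
Balance at month 11: £575,931.3619… × (1 + 0.004)^9 = £596,999.7423…
Penalty: 11 × 0.75% × £837,121.00 = £69,062.48…
Final settlement = outstanding balance + penalty = £596,999.7423… + £69,062.48… = £666,062.22

£666,062.22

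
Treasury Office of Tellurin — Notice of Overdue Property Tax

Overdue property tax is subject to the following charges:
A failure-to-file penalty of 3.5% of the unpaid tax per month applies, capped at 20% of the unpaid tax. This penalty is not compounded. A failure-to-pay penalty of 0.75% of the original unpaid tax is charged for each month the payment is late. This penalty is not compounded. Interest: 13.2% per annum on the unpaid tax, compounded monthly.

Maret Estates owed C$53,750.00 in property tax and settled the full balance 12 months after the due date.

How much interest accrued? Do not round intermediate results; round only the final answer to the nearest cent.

Interest (13.2%/yr ÷ 12 = 1.1%/month): C$53,750.00 × ((1 + 0.011)^12 − 1) = C$7,540.3831…

C$7,540.38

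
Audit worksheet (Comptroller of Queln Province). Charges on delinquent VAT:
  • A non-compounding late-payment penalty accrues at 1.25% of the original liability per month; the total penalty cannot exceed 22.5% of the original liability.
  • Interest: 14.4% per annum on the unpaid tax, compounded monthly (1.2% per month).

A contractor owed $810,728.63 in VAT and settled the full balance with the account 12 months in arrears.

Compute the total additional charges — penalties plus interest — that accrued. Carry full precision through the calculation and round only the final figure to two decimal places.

$246,376.07

Penalty: 12 × 1.25% × $810,728.63 = $121,609.29… (below the 22.5% cap of $182,413.94…)
Interest: $810,728.63 × ((1 + 0.012)^12 − 1) = $810,728.63 × 0.1538946… = $124,766.7778…
Penalties + interest = $121,609.2945 + $124,766.7778… = $246,376.07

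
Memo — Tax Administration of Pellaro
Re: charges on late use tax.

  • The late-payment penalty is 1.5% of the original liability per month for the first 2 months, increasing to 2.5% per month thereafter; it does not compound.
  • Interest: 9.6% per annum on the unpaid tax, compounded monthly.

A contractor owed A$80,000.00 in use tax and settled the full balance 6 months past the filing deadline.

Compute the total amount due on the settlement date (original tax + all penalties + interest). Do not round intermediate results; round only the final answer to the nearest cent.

Penalty, months 1–2: 2 × 1.5% × A$80,000.00 = A$2,400.00
Penalty, months 3–6: 4 × 2.5% × A$80,000.00 = A$8,000.00
Interest (9.6%/yr ÷ 12 = 0.8%/month): A$80,000.00 × ((1 + 0.008)^6 − 1) = A$3,917.6241…
Total = A$80,000.00 + A$10,400.0000 + A$3,917.6241… = A$94,317.62

A$94,317.62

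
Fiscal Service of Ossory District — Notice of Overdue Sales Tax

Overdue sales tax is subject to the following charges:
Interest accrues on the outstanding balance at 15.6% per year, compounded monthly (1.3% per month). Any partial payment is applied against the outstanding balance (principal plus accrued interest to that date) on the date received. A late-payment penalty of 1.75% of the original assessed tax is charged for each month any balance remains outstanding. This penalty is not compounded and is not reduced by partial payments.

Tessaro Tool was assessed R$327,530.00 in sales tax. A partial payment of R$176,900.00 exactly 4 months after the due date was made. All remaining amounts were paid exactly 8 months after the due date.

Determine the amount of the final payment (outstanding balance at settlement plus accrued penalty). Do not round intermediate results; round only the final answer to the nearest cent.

R$222,758.41

Balance at month 4: R$327,530.0000 × (1 + 0.013)^4 = R$344,896.5631…
After R$176,900.00 payment: R$344,896.5631… − R$176,900.00 = R$167,996.5631…
Balance at month 8: R$167,996.5631… × (1 + 0.013)^4 = R$176,904.2141…
Penalty: 8 × 1.75% × R$327,530.00 = R$45,854.20
Final settlement = outstanding balance + penalty = R$176,904.2141… + R$45,854.20 = R$222,758.41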